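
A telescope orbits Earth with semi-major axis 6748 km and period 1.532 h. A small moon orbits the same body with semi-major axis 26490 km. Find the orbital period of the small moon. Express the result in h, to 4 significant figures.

Kepler's third law: T² ∝ a³, so T₂ = T₁ (a₂/a₁)^(3/2).
a₂/a₁ = 3.926, (a₂/a₁)^(3/2) = 7.778.
T₂ = 1.532 × 7.778 = 11.92 h.

T₂ ≈ 11.92 h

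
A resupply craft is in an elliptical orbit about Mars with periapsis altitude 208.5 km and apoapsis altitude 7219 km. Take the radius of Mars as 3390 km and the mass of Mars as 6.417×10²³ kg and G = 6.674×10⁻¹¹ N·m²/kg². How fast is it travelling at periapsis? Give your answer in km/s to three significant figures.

μ = GM = 6.674×10⁻¹¹ × 6.417×10²³ = 4.283×10¹³ m³/s².
r_p = 3390 + 208.5 = 3598.5 km = 3.5985×10⁶ m.
r_a = 3390 + 7219 = 10609 km = 1.0609×10⁷ m.
Semi-major axis a = (r_p + r_a)/2 = 7103.8 km = 7.104×10⁶ m.
Vis-viva: v² = μ(2/r − 1/a) = 4.283×10¹³ × (5.558×10⁻⁷ − 1.408×10⁻⁷) = 1.777×10⁷ m²/s².
v = 4216 m/s = 4.216 km/s.

v ≈ 4.22 km/s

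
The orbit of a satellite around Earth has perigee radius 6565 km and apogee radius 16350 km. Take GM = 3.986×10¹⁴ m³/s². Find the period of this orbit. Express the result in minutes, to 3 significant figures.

T ≈ 203 minutes

Semi-major axis a = (r_p + r_a)/2 = (6565.0 + 16350)/2 = 11458 km = 1.146×10⁷ m.
By Kepler's third law T = 2π√(a³/μ) = 2π × 1.943×10³ = 1.221×10⁴ s.
= 203.4 minutes.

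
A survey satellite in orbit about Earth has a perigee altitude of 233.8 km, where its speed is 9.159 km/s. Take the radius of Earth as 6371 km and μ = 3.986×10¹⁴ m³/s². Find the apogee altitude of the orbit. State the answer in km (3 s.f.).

apogee altitude ≈ 8680 km

r_p = 6371 + 233.8 = 6604.8 km = 6.605×10⁶ m.
Specific energy ε = v²/2 − μ/r = -1.841×10⁷ J/kg, so a = −μ/(2ε) = 1.083×10⁷ m.
The apsides satisfy r_p + r_a = 2a, so the apogee radius is 2a − r_p = 1.505×10⁷ m = 15051 km.
Apogee altitude = 15051 − 6371 = 8679.7 km.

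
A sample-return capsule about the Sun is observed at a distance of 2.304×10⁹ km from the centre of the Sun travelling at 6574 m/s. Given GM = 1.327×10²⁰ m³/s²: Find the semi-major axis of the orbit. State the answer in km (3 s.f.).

a ≈ 1.84×10⁹ km

r = 2.304×10¹² m.
Vis-viva rearranged: 1/a = 2/r − v²/μ = 8.681×10⁻¹³ − 3.257×10⁻¹³ = 5.424×10⁻¹³ m⁻¹.
a = 1.844×10¹² m = 1.8437×10⁹ km.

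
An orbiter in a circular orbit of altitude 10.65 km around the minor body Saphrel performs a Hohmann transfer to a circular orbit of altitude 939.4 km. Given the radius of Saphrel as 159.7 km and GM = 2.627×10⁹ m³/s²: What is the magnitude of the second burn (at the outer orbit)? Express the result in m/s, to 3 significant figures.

r₁ = 159.7 + 10.65 = 170.35 km = 1.7035×10⁵ m.
r₂ = 159.7 + 939.4 = 1099.1 km = 1.0991×10⁶ m.
Transfer ellipse a_t = (r₁ + r₂)/2 = 6.347×10⁵ m.
At r₁: circular v_c1 = √(μ/r₁) = 124.2 m/s; transfer-periapsis v_p = √[μ(2/r₁ − 1/a_t)] = 163.4 m/s.
At r₂: circular v_c2 = √(μ/r₂) = 48.89 m/s; transfer-apoapsis v_a = √[μ(2/r₂ − 1/a_t)] = 25.33 m/s.
Δv₂ = v_c2 − v_a = 23.56 m/s.

Δv ≈ 23.6 m/s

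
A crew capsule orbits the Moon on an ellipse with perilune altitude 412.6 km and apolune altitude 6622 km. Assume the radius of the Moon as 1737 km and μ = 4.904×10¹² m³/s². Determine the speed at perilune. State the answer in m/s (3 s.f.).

v ≈ 1910 m/s

r_p = 1737 + 412.6 = 2149.6 km = 2.1496×10⁶ m.
r_a = 1737 + 6622 = 8359.0 km = 8.3590×10⁶ m.
Semi-major axis a = (r_p + r_a)/2 = 5254.3 km = 5.254×10⁶ m.
Vis-viva: v² = μ(2/r − 1/a) = 4.904×10¹² × (9.304×10⁻⁷ − 1.903×10⁻⁷) = 3.629×10⁶ m²/s².
v = 1905 m/s.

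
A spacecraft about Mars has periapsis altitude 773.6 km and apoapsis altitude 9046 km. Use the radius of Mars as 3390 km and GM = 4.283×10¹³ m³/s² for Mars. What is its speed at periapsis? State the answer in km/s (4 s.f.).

v ≈ 3.926 km/s

r_p = 3390 + 773.6 = 4163.6 km = 4.1636×10⁶ m.
r_a = 3390 + 9046 = 12436 km = 1.2436×10⁷ m.
Semi-major axis a = (r_p + r_a)/2 = 8299.8 km = 8.300×10⁶ m.
Vis-viva: v² = μ(2/r − 1/a) = 4.283×10¹³ × (4.804×10⁻⁷ − 1.205×10⁻⁷) = 1.541×10⁷ m²/s².
v = 3926 m/s = 3.926 km/s.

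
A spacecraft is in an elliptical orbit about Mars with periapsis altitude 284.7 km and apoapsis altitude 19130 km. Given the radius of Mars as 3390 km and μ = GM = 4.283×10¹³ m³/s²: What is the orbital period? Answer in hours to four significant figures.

r_p = 3390 + 284.7 = 3674.7 km = 3.6747×10⁶ m.
r_a = 3390 + 19130 = 22520 km = 2.2520×10⁷ m.
Semi-major axis a = (r_p + r_a)/2 = (3674.7 + 22520)/2 = 13097 km = 1.310×10⁷ m.
By Kepler's third law T = 2π√(a³/μ) = 2π × 7.243×10³ = 4.551×10⁴ s.
= 12.64 hours.

T ≈ 12.64 hours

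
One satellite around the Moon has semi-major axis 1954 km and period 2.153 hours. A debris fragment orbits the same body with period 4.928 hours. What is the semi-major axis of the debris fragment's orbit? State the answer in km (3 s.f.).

a₂ ≈ 3390 km

Kepler's third law: a³ ∝ T², so a₂ = a₁ (T₂/T₁)^(2/3).
T₂/T₁ = 2.289, (T₂/T₁)^(2/3) = 1.737.
a₂ = 1954 × 1.737 = 3394 km.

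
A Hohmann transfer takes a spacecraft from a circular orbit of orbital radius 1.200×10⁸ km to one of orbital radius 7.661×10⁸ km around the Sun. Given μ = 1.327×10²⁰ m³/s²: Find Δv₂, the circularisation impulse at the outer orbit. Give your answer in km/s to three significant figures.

Δv ≈ 6.31 km/s

r₁ = 1.200×10⁸ km = 1.200×10¹¹ m.
r₂ = 7.661×10⁸ km = 7.661×10¹¹ m.
Transfer ellipse a_t = (r₁ + r₂)/2 = 4.430×10¹¹ m.
At r₁: circular v_c1 = √(μ/r₁) = 33250 m/s; transfer-perihelion v_p = √[μ(2/r₁ − 1/a_t)] = 43730 m/s.
At r₂: circular v_c2 = √(μ/r₂) = 13160 m/s; transfer-aphelion v_a = √[μ(2/r₂ − 1/a_t)] = 6849 m/s.
Δv₂ = v_c2 − v_a = 6312 m/s.
= 6.312 km/s.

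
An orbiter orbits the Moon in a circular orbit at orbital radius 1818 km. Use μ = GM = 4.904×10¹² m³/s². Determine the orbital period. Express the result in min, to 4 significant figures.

r = 1818 km = 1.818×10⁶ m.
Kepler's third law: T = 2π√(r³/μ) = 2π√((1.818×10⁶)³ / 4.904×10¹²).
r³/μ = 1.225×10⁶ s², so T = 2π × 1.107×10³ = 6.955×10³ s.
Converting: 6.955×10³ s ÷ 60.00 = 115.9 min.

T ≈ 115.9 min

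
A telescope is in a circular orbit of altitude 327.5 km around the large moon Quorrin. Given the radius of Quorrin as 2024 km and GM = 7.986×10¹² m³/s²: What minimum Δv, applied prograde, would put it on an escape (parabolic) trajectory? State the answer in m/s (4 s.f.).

Δv ≈ 763.3 m/s

r = 2024 + 327.5 = 2351.5 km = 2.3515×10⁶ m.
Circular speed v_c = √(μ/r) = 1843 m/s.
Escape speed v_esc = √(2μ/r) = √2 × v_c = 2606 m/s.
Δv = v_esc − v_c = 763.3 m/s.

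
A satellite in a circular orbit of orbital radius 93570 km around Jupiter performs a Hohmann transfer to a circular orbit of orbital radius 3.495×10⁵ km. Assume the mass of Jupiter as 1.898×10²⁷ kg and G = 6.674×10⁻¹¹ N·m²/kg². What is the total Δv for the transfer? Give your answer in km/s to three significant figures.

μ = GM = 6.674×10⁻¹¹ × 1.898×10²⁷ = 1.267×10¹⁷ m³/s².
r₁ = 93570 km = 9.357×10⁷ m.
r₂ = 3.495×10⁵ km = 3.495×10⁸ m.
Transfer ellipse a_t = (r₁ + r₂)/2 = 2.215×10⁸ m.
At r₁: circular v_c1 = √(μ/r₁) = 36790 m/s; transfer-perijove v_p = √[μ(2/r₁ − 1/a_t)] = 46210 m/s.
Δv₁ = v_p − v_c1 = 9421 m/s.
At r₂: circular v_c2 = √(μ/r₂) = 19040 m/s; transfer-apojove v_a = √[μ(2/r₂ − 1/a_t)] = 12370 m/s.
Δv₂ = v_c2 − v_a = 6665 m/s.
Total Δv = Δv₁ + Δv₂ = 16090 m/s = 16.09 km/s.

Δv_total ≈ 16.1 km/s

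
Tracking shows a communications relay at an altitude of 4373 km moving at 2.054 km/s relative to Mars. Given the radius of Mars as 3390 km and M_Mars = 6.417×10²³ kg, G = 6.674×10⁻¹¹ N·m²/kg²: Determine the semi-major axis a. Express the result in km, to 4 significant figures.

a ≈ 6284 km

μ = GM = 6.674×10⁻¹¹ × 6.417×10²³ = 4.283×10¹³ m³/s².
r = 3390 + 4373 = 7763.0 km = 7.763×10⁶ m.
Specific orbital energy ε = v²/2 − μ/r = (2054)²/2 − 4.283×10¹³/7.763×10⁶ = -3.407×10⁶ J/kg.
Since ε = −μ/(2a), a = −μ/(2ε) = 6.284×10⁶ m = 6284.5 km.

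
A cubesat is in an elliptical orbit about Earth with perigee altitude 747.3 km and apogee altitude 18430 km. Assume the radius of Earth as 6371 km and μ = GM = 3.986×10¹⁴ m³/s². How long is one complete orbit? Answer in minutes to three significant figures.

T ≈ 334 minutes

r_p = 6371 + 747.3 = 7118.3 km = 7.1183×10⁶ m.
r_a = 6371 + 18430 = 24801 km = 2.4801×10⁷ m.
Semi-major axis a = (r_p + r_a)/2 = (7118.3 + 24801)/2 = 15960 km = 1.596×10⁷ m.
By Kepler's third law T = 2π√(a³/μ) = 2π × 3.193×10³ = 2.007×10⁴ s.
= 334.4 minutes.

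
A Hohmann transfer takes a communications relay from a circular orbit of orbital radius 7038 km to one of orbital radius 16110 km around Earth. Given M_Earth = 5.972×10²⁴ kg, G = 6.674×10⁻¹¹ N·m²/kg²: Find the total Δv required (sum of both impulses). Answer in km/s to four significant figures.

μ = GM = 6.674×10⁻¹¹ × 5.972×10²⁴ = 3.986×10¹⁴ m³/s².
r₁ = 7038 km = 7.038×10⁶ m.
r₂ = 16110 km = 1.611×10⁷ m.
Transfer ellipse a_t = (r₁ + r₂)/2 = 1.157×10⁷ m.
At r₁: circular v_c1 = √(μ/r₁) = 7525 m/s; transfer-perigee v_p = √[μ(2/r₁ − 1/a_t)] = 8878 m/s.
Δv₁ = v_p − v_c1 = 1353 m/s.
At r₂: circular v_c2 = √(μ/r₂) = 4974 m/s; transfer-apogee v_a = √[μ(2/r₂ − 1/a_t)] = 3879 m/s.
Δv₂ = v_c2 − v_a = 1095 m/s.
Total Δv = Δv₁ + Δv₂ = 2448 m/s = 2.448 km/s.

Δv_total ≈ 2.448 km/s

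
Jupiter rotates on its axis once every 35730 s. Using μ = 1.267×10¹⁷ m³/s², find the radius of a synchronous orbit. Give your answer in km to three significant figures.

r_sync ≈ 1.60×10⁵ km

A synchronous orbit has period T, so by Kepler's third law a = (μT²/4π²)^(1/3).
μT²/4π² = 1.267×10¹⁷ × (3.573×10⁴)² / 39.48 = 4.097×10²⁴ m³.
a = 1.600×10⁸ m = 1.6002×10⁵ km.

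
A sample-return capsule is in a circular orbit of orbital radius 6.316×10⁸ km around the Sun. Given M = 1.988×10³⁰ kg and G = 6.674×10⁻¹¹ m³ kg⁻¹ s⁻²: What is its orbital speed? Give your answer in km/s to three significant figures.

v ≈ 14.5 km/s

μ = GM = 6.674×10⁻¹¹ × 1.988×10³⁰ = 1.327×10²⁰ m³/s².
r = 6.316×10⁸ km = 6.316×10¹¹ m.
For a circular orbit v = √(μ/r) = √(1.327×10²⁰ / 6.316×10¹¹) = √(2.101×10⁸) = 14490 m/s.
That is 14.49 km/s.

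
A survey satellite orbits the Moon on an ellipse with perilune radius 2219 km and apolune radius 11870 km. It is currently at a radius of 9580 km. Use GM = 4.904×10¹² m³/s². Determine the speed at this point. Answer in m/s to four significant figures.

Semi-major axis a = (r_p + r_a)/2 = 7044.5 km = 7.044×10⁶ m.
Vis-viva: v² = μ(2/r − 1/a) = 4.904×10¹² × (2.088×10⁻⁷ − 1.420×10⁻⁷) = 3.277×10⁵ m²/s².
v = 572.4 m/s.

v ≈ 572.4 m/s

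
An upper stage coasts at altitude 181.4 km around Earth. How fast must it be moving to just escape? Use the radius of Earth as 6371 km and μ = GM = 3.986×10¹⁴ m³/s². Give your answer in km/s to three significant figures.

v_esc ≈ 11.0 km/s

r = 6371 + 181.4 = 6552.4 km = 6.5524×10⁶ m.
Escape speed v_esc = √(2μ/r) = √(2 × 3.986×10¹⁴ / 6.552×10⁶) = √(1.217×10⁸) = 11030 m/s.
= 11.03 km/s.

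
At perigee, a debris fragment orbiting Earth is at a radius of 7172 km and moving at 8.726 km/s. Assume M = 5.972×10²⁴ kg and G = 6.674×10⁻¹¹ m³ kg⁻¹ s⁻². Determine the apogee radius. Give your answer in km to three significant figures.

apogee radius ≈ 15600 km

μ = GM = 6.674×10⁻¹¹ × 5.972×10²⁴ = 3.986×10¹⁴ m³/s².
r_p = 7.172×10⁶ m.
Specific energy ε = v²/2 − μ/r = -1.750×10⁷ J/kg, so a = −μ/(2ε) = 1.139×10⁷ m.
The apsides satisfy r_p + r_a = 2a, so the apogee radius is 2a − r_p = 1.560×10⁷ m = 15601 km.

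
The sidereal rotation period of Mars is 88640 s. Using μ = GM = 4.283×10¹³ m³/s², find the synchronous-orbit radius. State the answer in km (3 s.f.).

r_sync ≈ 20400 km

A synchronous orbit has period T, so by Kepler's third law a = (μT²/4π²)^(1/3).
μT²/4π² = 4.283×10¹³ × (8.864×10⁴)² / 39.48 = 8.524×10²¹ m³.
a = 2.043×10⁷ m = 20428 km.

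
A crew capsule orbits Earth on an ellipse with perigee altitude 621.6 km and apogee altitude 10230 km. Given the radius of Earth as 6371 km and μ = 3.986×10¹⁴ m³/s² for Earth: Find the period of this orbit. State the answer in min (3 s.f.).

T ≈ 213 min

r_p = 6371 + 621.6 = 6992.6 km = 6.9926×10⁶ m.
r_a = 6371 + 10230 = 16601 km = 1.6601×10⁷ m.
Semi-major axis a = (r_p + r_a)/2 = (6992.6 + 16601)/2 = 11797 km = 1.180×10⁷ m.
By Kepler's third law T = 2π√(a³/μ) = 2π × 2.029×10³ = 1.275×10⁴ s.
= 212.5 min.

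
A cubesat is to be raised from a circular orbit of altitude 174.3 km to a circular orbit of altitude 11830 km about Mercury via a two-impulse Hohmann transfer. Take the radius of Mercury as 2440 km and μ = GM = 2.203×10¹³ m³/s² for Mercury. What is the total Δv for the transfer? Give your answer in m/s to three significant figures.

r₁ = 2440 + 174.3 = 2614.3 km = 2.6143×10⁶ m.
r₂ = 2440 + 11830 = 14270 km = 1.4270×10⁷ m.
Transfer ellipse a_t = (r₁ + r₂)/2 = 8.442×10⁶ m.
At r₁: circular v_c1 = √(μ/r₁) = 2903 m/s; transfer-periherm v_p = √[μ(2/r₁ − 1/a_t)] = 3774 m/s.
Δv₁ = v_p − v_c1 = 871.2 m/s.
At r₂: circular v_c2 = √(μ/r₂) = 1242 m/s; transfer-apoherm v_a = √[μ(2/r₂ − 1/a_t)] = 691.4 m/s.
Δv₂ = v_c2 − v_a = 551.1 m/s.
Total Δv = Δv₁ + Δv₂ = 1422 m/s.

Δv_total ≈ 1420 m/s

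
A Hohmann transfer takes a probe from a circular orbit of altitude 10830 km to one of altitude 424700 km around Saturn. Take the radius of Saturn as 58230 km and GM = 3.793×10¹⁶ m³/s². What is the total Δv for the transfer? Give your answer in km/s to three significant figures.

r₁ = 58230 + 10830 = 69060 km = 6.9060×10⁷ m.
r₂ = 58230 + 424700 = 482930 km = 4.8293×10⁸ m.
Transfer ellipse a_t = (r₁ + r₂)/2 = 2.760×10⁸ m.
At r₁: circular v_c1 = √(μ/r₁) = 23440 m/s; transfer-perikrone v_p = √[μ(2/r₁ − 1/a_t)] = 31000 m/s.
Δv₁ = v_p − v_c1 = 7565 m/s.
At r₂: circular v_c2 = √(μ/r₂) = 8862 m/s; transfer-apokrone v_a = √[μ(2/r₂ − 1/a_t)] = 4433 m/s.
Δv₂ = v_c2 − v_a = 4429 m/s.
Total Δv = Δv₁ + Δv₂ = 11990 m/s = 11.99 km/s.

Δv_total ≈ 12.0 km/s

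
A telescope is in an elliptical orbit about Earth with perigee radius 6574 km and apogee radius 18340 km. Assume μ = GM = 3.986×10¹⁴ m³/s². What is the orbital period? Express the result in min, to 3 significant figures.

T ≈ 231 min

Semi-major axis a = (r_p + r_a)/2 = (6574.0 + 18340)/2 = 12457 km = 1.246×10⁷ m.
By Kepler's third law T = 2π√(a³/μ) = 2π × 2.202×10³ = 1.384×10⁴ s.
= 230.6 min.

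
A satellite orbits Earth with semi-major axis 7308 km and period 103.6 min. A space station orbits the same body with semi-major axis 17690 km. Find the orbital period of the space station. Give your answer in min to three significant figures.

Kepler's third law: T² ∝ a³, so T₂ = T₁ (a₂/a₁)^(3/2).
a₂/a₁ = 2.421, (a₂/a₁)^(3/2) = 3.766.
T₂ = 103.6 × 3.766 = 390.2 min.

T₂ ≈ 390 min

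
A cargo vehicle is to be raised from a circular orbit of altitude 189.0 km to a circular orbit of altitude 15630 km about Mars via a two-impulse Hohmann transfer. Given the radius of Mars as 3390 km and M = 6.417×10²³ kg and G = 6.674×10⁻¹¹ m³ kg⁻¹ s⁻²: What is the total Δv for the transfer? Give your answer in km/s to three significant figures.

μ = GM = 6.674×10⁻¹¹ × 6.417×10²³ = 4.283×10¹³ m³/s².
r₁ = 3390 + 189.0 = 3579.0 km = 3.5790×10⁶ m.
r₂ = 3390 + 15630 = 19020 km = 1.9020×10⁷ m.
Transfer ellipse a_t = (r₁ + r₂)/2 = 1.130×10⁷ m.
At r₁: circular v_c1 = √(μ/r₁) = 3459 m/s; transfer-periapsis v_p = √[μ(2/r₁ − 1/a_t)] = 4488 m/s.
Δv₁ = v_p − v_c1 = 1029 m/s.
At r₂: circular v_c2 = √(μ/r₂) = 1501 m/s; transfer-apoapsis v_a = √[μ(2/r₂ − 1/a_t)] = 844.5 m/s.
Δv₂ = v_c2 − v_a = 656.1 m/s.
Total Δv = Δv₁ + Δv₂ = 1685 m/s = 1.685 km/s.

Δv_total ≈ 1.68 km/s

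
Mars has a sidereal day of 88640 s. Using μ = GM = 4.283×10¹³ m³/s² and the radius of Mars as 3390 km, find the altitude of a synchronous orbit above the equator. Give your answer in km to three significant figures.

A synchronous orbit has period T, so by Kepler's third law a = (μT²/4π²)^(1/3).
μT²/4π² = 4.283×10¹³ × (8.864×10⁴)² / 39.48 = 8.524×10²¹ m³.
a = 2.043×10⁷ m = 20428 km.
Altitude h = a − R = 20428 − 3390 = 17038 km.

h_sync ≈ 17000 km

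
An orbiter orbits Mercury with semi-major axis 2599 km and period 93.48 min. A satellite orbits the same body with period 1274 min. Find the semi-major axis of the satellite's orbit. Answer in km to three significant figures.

Kepler's third law: a³ ∝ T², so a₂ = a₁ (T₂/T₁)^(2/3).
T₂/T₁ = 13.63, (T₂/T₁)^(2/3) = 5.706.
a₂ = 2599 × 5.706 = 14830 km.

a₂ ≈ 14800 km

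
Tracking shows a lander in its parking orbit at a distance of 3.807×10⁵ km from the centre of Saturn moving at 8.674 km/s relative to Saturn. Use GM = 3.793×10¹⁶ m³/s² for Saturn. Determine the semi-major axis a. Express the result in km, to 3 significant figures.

a ≈ 3.06×10⁵ km

r = 3.807×10⁸ m.
Specific orbital energy ε = v²/2 − μ/r = (8674)²/2 − 3.793×10¹⁶/3.807×10⁸ = -6.201×10⁷ J/kg.
Since ε = −μ/(2a), a = −μ/(2ε) = 3.058×10⁸ m = 3.0582×10⁵ km.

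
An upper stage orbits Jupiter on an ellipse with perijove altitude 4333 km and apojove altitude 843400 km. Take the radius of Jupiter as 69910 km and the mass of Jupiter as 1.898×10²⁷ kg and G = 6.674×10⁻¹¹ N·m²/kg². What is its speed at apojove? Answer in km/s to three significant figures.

μ = GM = 6.674×10⁻¹¹ × 1.898×10²⁷ = 1.267×10¹⁷ m³/s².
r_p = 69910 + 4333 = 74243 km = 7.4243×10⁷ m.
r_a = 69910 + 843400 = 913310 km = 9.1331×10⁸ m.
Semi-major axis a = (r_p + r_a)/2 = 4.9378×10⁵ km = 4.938×10⁸ m.
Vis-viva: v² = μ(2/r − 1/a) = 1.267×10¹⁷ × (2.190×10⁻⁹ − 2.025×10⁻⁹) = 2.085×10⁷ m²/s².
v = 4567 m/s = 4.567 km/s.

v ≈ 4.57 km/s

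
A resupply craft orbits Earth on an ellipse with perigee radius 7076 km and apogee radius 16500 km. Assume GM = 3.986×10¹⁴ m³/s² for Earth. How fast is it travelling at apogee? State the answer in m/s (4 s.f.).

v ≈ 3808 m/s

Semi-major axis a = (r_p + r_a)/2 = 11788 km = 1.179×10⁷ m.
Vis-viva: v² = μ(2/r − 1/a) = 3.986×10¹⁴ × (1.212×10⁻⁷ − 8.483×10⁻⁸) = 1.450×10⁷ m²/s².
v = 3808 m/s.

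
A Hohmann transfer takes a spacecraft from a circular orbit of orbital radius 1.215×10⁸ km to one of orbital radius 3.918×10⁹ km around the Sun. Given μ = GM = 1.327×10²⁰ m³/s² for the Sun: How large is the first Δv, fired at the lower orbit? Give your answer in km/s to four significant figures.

r₁ = 1.215×10⁸ km = 1.215×10¹¹ m.
r₂ = 3.918×10⁹ km = 3.918×10¹² m.
Transfer ellipse a_t = (r₁ + r₂)/2 = 2.020×10¹² m.
At r₁: circular v_c1 = √(μ/r₁) = 33050 m/s; transfer-perihelion v_p = √[μ(2/r₁ − 1/a_t)] = 46030 m/s.
Δv₁ = v_p − v_c1 = 12980 m/s.
= 12.98 km/s.

Δv ≈ 12.98 km/s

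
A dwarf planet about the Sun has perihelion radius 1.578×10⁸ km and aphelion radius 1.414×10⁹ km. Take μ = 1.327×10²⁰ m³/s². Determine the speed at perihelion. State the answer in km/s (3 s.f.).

v ≈ 38.9 km/s

Semi-major axis a = (r_p + r_a)/2 = 7.8590×10⁸ km = 7.859×10¹¹ m.
Vis-viva: v² = μ(2/r − 1/a) = 1.327×10²⁰ × (1.267×10⁻¹¹ − 1.272×10⁻¹²) = 1.513×10⁹ m²/s².
v = 38900 m/s = 38.90 km/s.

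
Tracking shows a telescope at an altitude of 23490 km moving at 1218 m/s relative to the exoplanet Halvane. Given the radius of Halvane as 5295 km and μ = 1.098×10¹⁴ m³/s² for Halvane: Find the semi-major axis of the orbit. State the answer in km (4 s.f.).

r = 5295 + 23490 = 28785 km = 2.878×10⁷ m.
Specific orbital energy ε = v²/2 − μ/r = (1218)²/2 − 1.098×10¹⁴/2.878×10⁷ = -3.073×10⁶ J/kg.
Since ε = −μ/(2a), a = −μ/(2ε) = 1.787×10⁷ m = 17867 km.

a ≈ 17870 km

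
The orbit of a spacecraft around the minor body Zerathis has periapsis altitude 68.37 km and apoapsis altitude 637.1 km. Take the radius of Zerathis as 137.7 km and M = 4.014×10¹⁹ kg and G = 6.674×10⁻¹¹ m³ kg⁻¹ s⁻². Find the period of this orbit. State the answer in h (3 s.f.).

μ = GM = 6.674×10⁻¹¹ × 4.014×10¹⁹ = 2.679×10⁹ m³/s².
r_p = 137.7 + 68.37 = 206.07 km = 2.0607×10⁵ m.
r_a = 137.7 + 637.1 = 774.80 km = 7.7480×10⁵ m.
Semi-major axis a = (r_p + r_a)/2 = (206.07 + 774.80)/2 = 490.43 km = 4.904×10⁵ m.
By Kepler's third law T = 2π√(a³/μ) = 2π × 6.636×10³ = 4.169×10⁴ s.
= 11.58 h.

T ≈ 11.6 h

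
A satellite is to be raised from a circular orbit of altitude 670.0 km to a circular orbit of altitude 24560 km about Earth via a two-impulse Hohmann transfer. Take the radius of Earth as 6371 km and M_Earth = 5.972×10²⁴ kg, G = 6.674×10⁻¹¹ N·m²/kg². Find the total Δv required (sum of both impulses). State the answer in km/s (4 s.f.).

Δv_total ≈ 3.483 km/s

μ = GM = 6.674×10⁻¹¹ × 5.972×10²⁴ = 3.986×10¹⁴ m³/s².
r₁ = 6371 + 670.0 = 7041.0 km = 7.0410×10⁶ m.
r₂ = 6371 + 24560 = 30931 km = 3.0931×10⁷ m.
Transfer ellipse a_t = (r₁ + r₂)/2 = 1.899×10⁷ m.
At r₁: circular v_c1 = √(μ/r₁) = 7524 m/s; transfer-perigee v_p = √[μ(2/r₁ − 1/a_t)] = 9603 m/s.
Δv₁ = v_p − v_c1 = 2079 m/s.
At r₂: circular v_c2 = √(μ/r₂) = 3590 m/s; transfer-apogee v_a = √[μ(2/r₂ − 1/a_t)] = 2186 m/s.
Δv₂ = v_c2 − v_a = 1404 m/s.
Total Δv = Δv₁ + Δv₂ = 3483 m/s = 3.483 km/s.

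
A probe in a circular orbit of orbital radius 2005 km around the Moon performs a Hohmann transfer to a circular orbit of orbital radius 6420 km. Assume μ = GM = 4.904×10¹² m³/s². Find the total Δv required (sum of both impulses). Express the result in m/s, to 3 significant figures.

Δv_total ≈ 638 m/s

r₁ = 2005 km = 2.005×10⁶ m.
r₂ = 6420 km = 6.420×10⁶ m.
Transfer ellipse a_t = (r₁ + r₂)/2 = 4.212×10⁶ m.
At r₁: circular v_c1 = √(μ/r₁) = 1564 m/s; transfer-perilune v_p = √[μ(2/r₁ − 1/a_t)] = 1931 m/s.
Δv₁ = v_p − v_c1 = 366.8 m/s.
At r₂: circular v_c2 = √(μ/r₂) = 874.0 m/s; transfer-apolune v_a = √[μ(2/r₂ − 1/a_t)] = 603.0 m/s.
Δv₂ = v_c2 − v_a = 271.0 m/s.
Total Δv = Δv₁ + Δv₂ = 637.8 m/s.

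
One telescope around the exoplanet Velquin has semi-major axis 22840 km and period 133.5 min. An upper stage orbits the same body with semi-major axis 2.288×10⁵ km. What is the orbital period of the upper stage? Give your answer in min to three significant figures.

Kepler's third law: T² ∝ a³, so T₂ = T₁ (a₂/a₁)^(3/2).
a₂/a₁ = 10.02, (a₂/a₁)^(3/2) = 31.71.
T₂ = 133.5 × 31.71 = 4233 min.

T₂ ≈ 4230 min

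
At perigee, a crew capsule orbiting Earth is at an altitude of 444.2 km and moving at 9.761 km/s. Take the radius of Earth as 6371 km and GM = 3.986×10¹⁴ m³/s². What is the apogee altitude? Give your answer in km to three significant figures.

r_p = 6371 + 444.2 = 6815.2 km = 6.815×10⁶ m.
Specific energy ε = v²/2 − μ/r = -1.085×10⁷ J/kg, so a = −μ/(2ε) = 1.837×10⁷ m.
The apsides satisfy r_p + r_a = 2a, so the apogee radius is 2a − r_p = 2.993×10⁷ m = 29928 km.
Apogee altitude = 29928 − 6371 = 23557 km.

apogee altitude ≈ 23600 km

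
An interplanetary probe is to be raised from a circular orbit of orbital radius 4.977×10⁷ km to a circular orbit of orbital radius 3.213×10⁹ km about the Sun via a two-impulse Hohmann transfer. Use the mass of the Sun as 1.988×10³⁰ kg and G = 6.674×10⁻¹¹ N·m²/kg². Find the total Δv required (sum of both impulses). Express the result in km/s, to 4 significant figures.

μ = GM = 6.674×10⁻¹¹ × 1.988×10³⁰ = 1.327×10²⁰ m³/s².
r₁ = 4.977×10⁷ km = 4.977×10¹⁰ m.
r₂ = 3.213×10⁹ km = 3.213×10¹² m.
Transfer ellipse a_t = (r₁ + r₂)/2 = 1.631×10¹² m.
At r₁: circular v_c1 = √(μ/r₁) = 51630 m/s; transfer-perihelion v_p = √[μ(2/r₁ − 1/a_t)] = 72460 m/s.
Δv₁ = v_p − v_c1 = 20830 m/s.
At r₂: circular v_c2 = √(μ/r₂) = 6426 m/s; transfer-aphelion v_a = √[μ(2/r₂ − 1/a_t)] = 1122 m/s.
Δv₂ = v_c2 − v_a = 5304 m/s.
Total Δv = Δv₁ + Δv₂ = 26130 m/s = 26.13 km/s.

Δv_total ≈ 26.13 km/s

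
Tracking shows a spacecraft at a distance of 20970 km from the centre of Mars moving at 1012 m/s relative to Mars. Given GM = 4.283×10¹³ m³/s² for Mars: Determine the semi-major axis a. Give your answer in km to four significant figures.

r = 2.097×10⁷ m.
Vis-viva rearranged: 1/a = 2/r − v²/μ = 9.537×10⁻⁸ − 2.391×10⁻⁸ = 7.146×10⁻⁸ m⁻¹.
a = 1.399×10⁷ m = 13993 km.

a ≈ 13990 km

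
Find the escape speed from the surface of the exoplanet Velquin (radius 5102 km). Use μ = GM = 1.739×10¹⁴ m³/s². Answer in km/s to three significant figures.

r = R = 5.102×10⁶ m.
Escape speed v_esc = √(2μ/r) = √(2 × 1.739×10¹⁴ / 5.102×10⁶) = √(6.817×10⁷) = 8256 m/s.
= 8.256 km/s.

v_esc ≈ 8.26 km/s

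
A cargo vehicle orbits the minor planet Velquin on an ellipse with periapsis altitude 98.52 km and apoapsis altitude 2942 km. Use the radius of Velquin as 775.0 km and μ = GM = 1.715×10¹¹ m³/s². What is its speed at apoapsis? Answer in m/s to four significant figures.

v ≈ 132.5 m/s

r_p = 775.0 + 98.52 = 873.52 km = 8.7352×10⁵ m.
r_a = 775.0 + 2942 = 3717.0 km = 3.7170×10⁶ m.
Semi-major axis a = (r_p + r_a)/2 = 2295.3 km = 2.295×10⁶ m.
Vis-viva: v² = μ(2/r − 1/a) = 1.715×10¹¹ × (5.381×10⁻⁷ − 4.357×10⁻⁷) = 1.756×10⁴ m²/s².
v = 132.5 m/s.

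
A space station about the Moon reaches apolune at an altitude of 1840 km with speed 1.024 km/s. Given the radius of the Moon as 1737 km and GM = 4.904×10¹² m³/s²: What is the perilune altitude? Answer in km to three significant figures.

r_a = 1737 + 1840 = 3577.0 km = 3.577×10⁶ m.
Specific energy ε = v²/2 − μ/r = -8.467×10⁵ J/kg, so a = −μ/(2ε) = 2.896×10⁶ m.
The apsides satisfy r_p + r_a = 2a, so the perilune radius is 2a − r_a = 2.215×10⁶ m = 2214.9 km.
Perilune altitude = 2214.9 − 1737 = 477.94 km.

perilune altitude ≈ 478 km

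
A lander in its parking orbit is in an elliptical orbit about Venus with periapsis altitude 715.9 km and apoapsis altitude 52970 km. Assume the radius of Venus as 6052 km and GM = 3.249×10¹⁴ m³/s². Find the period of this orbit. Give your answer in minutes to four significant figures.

r_p = 6052 + 715.9 = 6767.9 km = 6.7679×10⁶ m.
r_a = 6052 + 52970 = 59022 km = 5.9022×10⁷ m.
Semi-major axis a = (r_p + r_a)/2 = (6767.9 + 59022)/2 = 32895 km = 3.289×10⁷ m.
By Kepler's third law T = 2π√(a³/μ) = 2π × 1.047×10⁴ = 6.577×10⁴ s.
= 1096 minutes.

T ≈ 1096 minutes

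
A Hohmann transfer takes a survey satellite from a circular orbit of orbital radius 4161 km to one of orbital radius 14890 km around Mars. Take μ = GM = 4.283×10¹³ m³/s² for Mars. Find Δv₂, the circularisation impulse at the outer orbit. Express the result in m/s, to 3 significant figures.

Δv ≈ 575 m/s

r₁ = 4161 km = 4.161×10⁶ m.
r₂ = 14890 km = 1.489×10⁷ m.
Transfer ellipse a_t = (r₁ + r₂)/2 = 9.526×10⁶ m.
At r₁: circular v_c1 = √(μ/r₁) = 3208 m/s; transfer-periapsis v_p = √[μ(2/r₁ − 1/a_t)] = 4011 m/s.
At r₂: circular v_c2 = √(μ/r₂) = 1696 m/s; transfer-apoapsis v_a = √[μ(2/r₂ − 1/a_t)] = 1121 m/s.
Δv₂ = v_c2 − v_a = 575.1 m/s.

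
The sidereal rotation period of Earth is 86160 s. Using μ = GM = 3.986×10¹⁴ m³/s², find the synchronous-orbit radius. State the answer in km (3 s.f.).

r_sync ≈ 42200 km

A synchronous orbit has period T, so by Kepler's third law a = (μT²/4π²)^(1/3).
μT²/4π² = 3.986×10¹⁴ × (8.616×10⁴)² / 39.48 = 7.495×10²² m³.
a = 4.216×10⁷ m = 42163 km.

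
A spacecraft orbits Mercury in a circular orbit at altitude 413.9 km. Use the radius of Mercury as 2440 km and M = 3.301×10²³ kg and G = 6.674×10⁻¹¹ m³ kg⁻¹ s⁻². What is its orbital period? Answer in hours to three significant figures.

T ≈ 1.79 hours

μ = GM = 6.674×10⁻¹¹ × 3.301×10²³ = 2.203×10¹³ m³/s².
r = 2440 + 413.9 = 2853.9 km = 2.8539×10⁶ m.
Kepler's third law: T = 2π√(r³/μ) = 2π√((2.854×10⁶)³ / 2.203×10¹³).
r³/μ = 1.055×10⁶ s², so T = 2π × 1.027×10³ = 6.454×10³ s.
Converting: 6.454×10³ s ÷ 3600 = 1.793 hours.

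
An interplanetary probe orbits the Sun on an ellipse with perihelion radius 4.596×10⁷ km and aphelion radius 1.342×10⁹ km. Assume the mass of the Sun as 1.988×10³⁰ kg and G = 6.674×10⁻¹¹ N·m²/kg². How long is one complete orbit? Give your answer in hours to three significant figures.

μ = GM = 6.674×10⁻¹¹ × 1.988×10³⁰ = 1.327×10²⁰ m³/s².
Semi-major axis a = (r_p + r_a)/2 = (4.5960×10⁷ + 1.3420×10⁹)/2 = 6.9398×10⁸ km = 6.940×10¹¹ m.
By Kepler's third law T = 2π√(a³/μ) = 2π × 5.019×10⁷ = 3.154×10⁸ s.
= 87600 hours.

T ≈ 87600 hours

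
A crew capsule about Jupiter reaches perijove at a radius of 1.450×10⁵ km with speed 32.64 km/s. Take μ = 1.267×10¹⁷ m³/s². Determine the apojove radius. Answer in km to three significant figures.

r_p = 1.450×10⁸ m.
Specific energy ε = v²/2 − μ/r = -3.411×10⁸ J/kg, so a = −μ/(2ε) = 1.857×10⁸ m.
The apsides satisfy r_p + r_a = 2a, so the apojove radius is 2a − r_p = 2.264×10⁸ m = 2.2644×10⁵ km.

apojove radius ≈ 2.26×10⁵ km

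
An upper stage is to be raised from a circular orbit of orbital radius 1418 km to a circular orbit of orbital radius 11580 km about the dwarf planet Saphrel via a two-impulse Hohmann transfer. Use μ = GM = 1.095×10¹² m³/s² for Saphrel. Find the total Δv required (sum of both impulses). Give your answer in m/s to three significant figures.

Δv_total ≈ 458 m/s

r₁ = 1418 km = 1.418×10⁶ m.
r₂ = 11580 km = 1.158×10⁷ m.
Transfer ellipse a_t = (r₁ + r₂)/2 = 6.499×10⁶ m.
At r₁: circular v_c1 = √(μ/r₁) = 878.8 m/s; transfer-periapsis v_p = √[μ(2/r₁ − 1/a_t)] = 1173 m/s.
Δv₁ = v_p − v_c1 = 294.2 m/s.
At r₂: circular v_c2 = √(μ/r₂) = 307.5 m/s; transfer-apoapsis v_a = √[μ(2/r₂ − 1/a_t)] = 143.6 m/s.
Δv₂ = v_c2 − v_a = 163.9 m/s.
Total Δv = Δv₁ + Δv₂ = 458.1 m/s.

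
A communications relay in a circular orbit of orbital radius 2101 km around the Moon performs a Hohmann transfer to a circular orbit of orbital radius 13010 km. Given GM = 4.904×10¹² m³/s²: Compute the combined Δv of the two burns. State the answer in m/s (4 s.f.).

r₁ = 2101 km = 2.101×10⁶ m.
r₂ = 13010 km = 1.301×10⁷ m.
Transfer ellipse a_t = (r₁ + r₂)/2 = 7.556×10⁶ m.
At r₁: circular v_c1 = √(μ/r₁) = 1528 m/s; transfer-perilune v_p = √[μ(2/r₁ − 1/a_t)] = 2005 m/s.
Δv₁ = v_p − v_c1 = 477.0 m/s.
At r₂: circular v_c2 = √(μ/r₂) = 614.0 m/s; transfer-apolune v_a = √[μ(2/r₂ − 1/a_t)] = 323.8 m/s.
Δv₂ = v_c2 − v_a = 290.2 m/s.
Total Δv = Δv₁ + Δv₂ = 767.2 m/s.

Δv_total ≈ 767.2 m/s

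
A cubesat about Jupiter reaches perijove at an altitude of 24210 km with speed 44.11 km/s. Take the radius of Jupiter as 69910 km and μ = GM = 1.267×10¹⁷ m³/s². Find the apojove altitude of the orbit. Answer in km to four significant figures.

r_p = 69910 + 24210 = 94120 km = 9.412×10⁷ m.
Specific energy ε = v²/2 − μ/r = -3.733×10⁸ J/kg, so a = −μ/(2ε) = 1.697×10⁸ m.
The apsides satisfy r_p + r_a = 2a, so the apojove radius is 2a − r_p = 2.453×10⁸ m = 2.4528×10⁵ km.
Apojove altitude = 2.4528×10⁵ − 69910 = 1.7537×10⁵ km.

apojove altitude ≈ 1.754×10⁵ km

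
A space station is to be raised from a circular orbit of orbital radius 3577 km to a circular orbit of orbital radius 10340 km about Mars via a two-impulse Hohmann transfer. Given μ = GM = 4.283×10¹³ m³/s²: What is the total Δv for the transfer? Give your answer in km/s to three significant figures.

Δv_total ≈ 1.33 km/s

r₁ = 3577 km = 3.577×10⁶ m.
r₂ = 10340 km = 1.034×10⁷ m.
Transfer ellipse a_t = (r₁ + r₂)/2 = 6.958×10⁶ m.
At r₁: circular v_c1 = √(μ/r₁) = 3460 m/s; transfer-periapsis v_p = √[μ(2/r₁ − 1/a_t)] = 4218 m/s.
Δv₁ = v_p − v_c1 = 757.8 m/s.
At r₂: circular v_c2 = √(μ/r₂) = 2035 m/s; transfer-apoapsis v_a = √[μ(2/r₂ − 1/a_t)] = 1459 m/s.
Δv₂ = v_c2 − v_a = 576.0 m/s.
Total Δv = Δv₁ + Δv₂ = 1334 m/s = 1.334 km/s.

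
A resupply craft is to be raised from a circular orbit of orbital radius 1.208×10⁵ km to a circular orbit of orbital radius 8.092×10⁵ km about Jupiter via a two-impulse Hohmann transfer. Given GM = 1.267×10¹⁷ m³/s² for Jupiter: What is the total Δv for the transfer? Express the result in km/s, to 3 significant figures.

Δv_total ≈ 16.5 km/s

r₁ = 1.208×10⁵ km = 1.208×10⁸ m.
r₂ = 8.092×10⁵ km = 8.092×10⁸ m.
Transfer ellipse a_t = (r₁ + r₂)/2 = 4.650×10⁸ m.
At r₁: circular v_c1 = √(μ/r₁) = 32390 m/s; transfer-perijove v_p = √[μ(2/r₁ − 1/a_t)] = 42720 m/s.
Δv₁ = v_p − v_c1 = 10340 m/s.
At r₂: circular v_c2 = √(μ/r₂) = 12510 m/s; transfer-apojove v_a = √[μ(2/r₂ − 1/a_t)] = 6378 m/s.
Δv₂ = v_c2 − v_a = 6135 m/s.
Total Δv = Δv₁ + Δv₂ = 16470 m/s = 16.47 km/s.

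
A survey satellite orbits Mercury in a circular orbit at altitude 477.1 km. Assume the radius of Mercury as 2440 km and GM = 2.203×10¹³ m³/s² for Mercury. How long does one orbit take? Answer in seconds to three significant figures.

r = 2440 + 477.1 = 2917.1 km = 2.9171×10⁶ m.
Kepler's third law: T = 2π√(r³/μ) = 2π√((2.917×10⁶)³ / 2.203×10¹³).
r³/μ = 1.127×10⁶ s², so T = 2π × 1.061×10³ = 6.670×10³ s.

T ≈ 6670 seconds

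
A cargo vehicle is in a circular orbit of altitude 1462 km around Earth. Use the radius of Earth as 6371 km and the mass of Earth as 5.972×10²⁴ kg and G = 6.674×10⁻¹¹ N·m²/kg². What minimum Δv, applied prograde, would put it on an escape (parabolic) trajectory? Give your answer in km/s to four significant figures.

μ = GM = 6.674×10⁻¹¹ × 5.972×10²⁴ = 3.986×10¹⁴ m³/s².
r = 6371 + 1462 = 7833.0 km = 7.8330×10⁶ m.
Circular speed v_c = √(μ/r) = 7133 m/s.
Escape speed v_esc = √(2μ/r) = √2 × v_c = 10090 m/s.
Δv = v_esc − v_c = 2955 m/s = 2.955 km/s.

Δv ≈ 2.955 km/s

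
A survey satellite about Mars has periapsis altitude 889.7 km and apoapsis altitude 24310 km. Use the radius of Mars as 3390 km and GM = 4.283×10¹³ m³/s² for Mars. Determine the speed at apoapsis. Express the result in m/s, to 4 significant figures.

v ≈ 643.3 m/s

r_p = 3390 + 889.7 = 4279.7 km = 4.2797×10⁶ m.
r_a = 3390 + 24310 = 27700 km = 2.7700×10⁷ m.
Semi-major axis a = (r_p + r_a)/2 = 15990 km = 1.599×10⁷ m.
Vis-viva: v² = μ(2/r − 1/a) = 4.283×10¹³ × (7.220×10⁻⁸ − 6.254×10⁻⁸) = 4.138×10⁵ m²/s².
v = 643.3 m/s.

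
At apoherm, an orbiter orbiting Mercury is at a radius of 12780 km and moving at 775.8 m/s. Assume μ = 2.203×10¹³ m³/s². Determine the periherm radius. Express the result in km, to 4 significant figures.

r_a = 1.278×10⁷ m.
Specific energy ε = v²/2 − μ/r = -1.423×10⁶ J/kg, so a = −μ/(2ε) = 7.741×10⁶ m.
The apsides satisfy r_p + r_a = 2a, so the periherm radius is 2a − r_a = 2.703×10⁶ m = 2703.0 km.

periherm radius ≈ 2703 km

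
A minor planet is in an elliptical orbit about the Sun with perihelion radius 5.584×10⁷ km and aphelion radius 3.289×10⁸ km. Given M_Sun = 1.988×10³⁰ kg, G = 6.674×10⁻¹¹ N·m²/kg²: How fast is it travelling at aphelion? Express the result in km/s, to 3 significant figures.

μ = GM = 6.674×10⁻¹¹ × 1.988×10³⁰ = 1.327×10²⁰ m³/s².
Semi-major axis a = (r_p + r_a)/2 = 1.9237×10⁸ km = 1.924×10¹¹ m.
Vis-viva: v² = μ(2/r − 1/a) = 1.327×10²⁰ × (6.081×10⁻¹² − 5.198×10⁻¹²) = 1.171×10⁸ m²/s².
v = 10820 m/s = 10.82 km/s.

v ≈ 10.8 km/s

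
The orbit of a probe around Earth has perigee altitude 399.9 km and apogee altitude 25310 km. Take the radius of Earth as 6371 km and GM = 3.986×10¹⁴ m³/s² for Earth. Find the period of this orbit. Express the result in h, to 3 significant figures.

r_p = 6371 + 399.9 = 6770.9 km = 6.7709×10⁶ m.
r_a = 6371 + 25310 = 31681 km = 3.1681×10⁷ m.
Semi-major axis a = (r_p + r_a)/2 = (6770.9 + 31681)/2 = 19226 km = 1.923×10⁷ m.
By Kepler's third law T = 2π√(a³/μ) = 2π × 4.222×10³ = 2.653×10⁴ s.
= 7.370 h.

T ≈ 7.37 h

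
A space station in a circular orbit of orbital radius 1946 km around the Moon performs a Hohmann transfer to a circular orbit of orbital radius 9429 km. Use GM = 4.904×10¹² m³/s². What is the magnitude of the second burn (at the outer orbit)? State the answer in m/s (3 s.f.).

Δv ≈ 299 m/s

r₁ = 1946 km = 1.946×10⁶ m.
r₂ = 9429 km = 9.429×10⁶ m.
Transfer ellipse a_t = (r₁ + r₂)/2 = 5.688×10⁶ m.
At r₁: circular v_c1 = √(μ/r₁) = 1587 m/s; transfer-perilune v_p = √[μ(2/r₁ − 1/a_t)] = 2044 m/s.
At r₂: circular v_c2 = √(μ/r₂) = 721.2 m/s; transfer-apolune v_a = √[μ(2/r₂ − 1/a_t)] = 421.8 m/s.
Δv₂ = v_c2 − v_a = 299.3 m/s.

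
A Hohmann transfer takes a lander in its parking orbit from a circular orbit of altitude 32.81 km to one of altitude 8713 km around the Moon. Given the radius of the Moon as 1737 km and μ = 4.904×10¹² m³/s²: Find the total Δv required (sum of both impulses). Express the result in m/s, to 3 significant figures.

r₁ = 1737 + 32.81 = 1769.8 km = 1.7698×10⁶ m.
r₂ = 1737 + 8713 = 10450 km = 1.0450×10⁷ m.
Transfer ellipse a_t = (r₁ + r₂)/2 = 6.110×10⁶ m.
At r₁: circular v_c1 = √(μ/r₁) = 1665 m/s; transfer-perilune v_p = √[μ(2/r₁ − 1/a_t)] = 2177 m/s.
Δv₁ = v_p − v_c1 = 512.4 m/s.
At r₂: circular v_c2 = √(μ/r₂) = 685.0 m/s; transfer-apolune v_a = √[μ(2/r₂ − 1/a_t)] = 368.7 m/s.
Δv₂ = v_c2 − v_a = 316.4 m/s.
Total Δv = Δv₁ + Δv₂ = 828.7 m/s.

Δv_total ≈ 829 m/s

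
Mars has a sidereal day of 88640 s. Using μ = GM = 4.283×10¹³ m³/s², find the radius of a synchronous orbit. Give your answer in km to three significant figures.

A synchronous orbit has period T, so by Kepler's third law a = (μT²/4π²)^(1/3).
μT²/4π² = 4.283×10¹³ × (8.864×10⁴)² / 39.48 = 8.524×10²¹ m³.
a = 2.043×10⁷ m = 20428 km.

r_sync ≈ 20400 km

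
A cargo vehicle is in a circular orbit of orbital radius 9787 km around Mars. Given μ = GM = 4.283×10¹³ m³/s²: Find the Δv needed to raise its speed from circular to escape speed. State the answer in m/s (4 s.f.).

Δv ≈ 866.5 m/s

r = 9787 km = 9.787×10⁶ m.
Circular speed v_c = √(μ/r) = 2092 m/s.
Escape speed v_esc = √(2μ/r) = √2 × v_c = 2958 m/s.
Δv = v_esc − v_c = 866.5 m/s.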